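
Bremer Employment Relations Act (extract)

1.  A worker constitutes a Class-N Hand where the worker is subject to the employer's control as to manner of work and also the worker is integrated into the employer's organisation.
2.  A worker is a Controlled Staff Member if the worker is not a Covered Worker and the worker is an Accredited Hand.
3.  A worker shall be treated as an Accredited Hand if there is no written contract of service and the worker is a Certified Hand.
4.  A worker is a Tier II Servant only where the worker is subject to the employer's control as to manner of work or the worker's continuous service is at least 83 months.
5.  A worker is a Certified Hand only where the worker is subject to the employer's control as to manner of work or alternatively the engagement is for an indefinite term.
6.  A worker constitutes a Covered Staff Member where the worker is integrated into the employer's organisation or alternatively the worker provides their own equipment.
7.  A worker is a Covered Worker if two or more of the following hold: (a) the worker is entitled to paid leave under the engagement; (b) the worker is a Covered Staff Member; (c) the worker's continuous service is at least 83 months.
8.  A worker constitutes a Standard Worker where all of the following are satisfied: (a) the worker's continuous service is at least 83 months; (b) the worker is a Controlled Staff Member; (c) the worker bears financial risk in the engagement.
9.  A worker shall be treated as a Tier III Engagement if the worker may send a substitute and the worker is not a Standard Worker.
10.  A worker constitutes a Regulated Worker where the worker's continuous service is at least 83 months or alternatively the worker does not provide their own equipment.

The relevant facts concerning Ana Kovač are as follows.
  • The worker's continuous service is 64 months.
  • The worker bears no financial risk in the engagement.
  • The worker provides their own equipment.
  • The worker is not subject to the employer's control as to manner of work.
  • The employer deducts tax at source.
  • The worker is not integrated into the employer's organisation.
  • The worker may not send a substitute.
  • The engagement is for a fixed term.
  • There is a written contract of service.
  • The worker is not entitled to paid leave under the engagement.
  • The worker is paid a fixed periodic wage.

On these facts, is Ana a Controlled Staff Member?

No

Under paragraph 6: the worker is integrated into the employer's organisation? no; or the worker provides their own equipment? yes. So the worker is a Covered Staff Member.
Under paragraph 7: the worker is entitled to paid leave under the engagement? no; Covered Staff Member (paragraph 6)? yes; worker's continuous service: 64 months ≥ 83 months? no — 1 of 3 hold (need ≥2) → not satisfied.
Under paragraph 5: the worker is subject to the employer's control as to manner of work? no; or the engagement is for an indefinite term? no. So the worker is not a Certified Hand.
Under paragraph 3: there is no written contract of service? no; and Certified Hand (paragraph 5)? no. So the worker is not an Accredited Hand.
Under paragraph 2: not a Covered Worker (paragraph 7)? yes; and Accredited Hand (paragraph 3)? no. So the worker is not a Controlled Staff Member.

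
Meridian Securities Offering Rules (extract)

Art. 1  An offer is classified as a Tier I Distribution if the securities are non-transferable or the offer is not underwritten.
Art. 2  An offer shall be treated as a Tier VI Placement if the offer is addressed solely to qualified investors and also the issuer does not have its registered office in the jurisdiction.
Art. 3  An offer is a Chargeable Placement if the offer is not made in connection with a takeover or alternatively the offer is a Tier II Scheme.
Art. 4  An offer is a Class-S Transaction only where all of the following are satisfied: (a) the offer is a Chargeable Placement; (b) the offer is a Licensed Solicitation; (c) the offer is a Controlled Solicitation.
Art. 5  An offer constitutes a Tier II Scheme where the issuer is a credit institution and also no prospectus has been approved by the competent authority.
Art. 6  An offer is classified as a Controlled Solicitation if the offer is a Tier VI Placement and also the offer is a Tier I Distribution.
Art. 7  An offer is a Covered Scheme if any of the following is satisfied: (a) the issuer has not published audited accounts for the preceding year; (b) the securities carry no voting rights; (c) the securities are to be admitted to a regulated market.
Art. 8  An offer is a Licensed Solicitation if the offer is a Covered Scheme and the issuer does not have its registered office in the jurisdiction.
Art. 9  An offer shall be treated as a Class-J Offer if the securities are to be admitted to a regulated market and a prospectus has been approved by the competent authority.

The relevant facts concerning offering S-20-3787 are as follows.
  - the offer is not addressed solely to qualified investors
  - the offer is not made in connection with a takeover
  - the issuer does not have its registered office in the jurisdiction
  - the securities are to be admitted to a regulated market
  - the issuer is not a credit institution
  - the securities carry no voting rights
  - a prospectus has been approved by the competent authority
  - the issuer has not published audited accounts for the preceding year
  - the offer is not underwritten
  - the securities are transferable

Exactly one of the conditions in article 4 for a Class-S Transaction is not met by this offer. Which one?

Under article 5: the issuer is a credit institution? no; and no prospectus has been approved by the competent authority? no. So the offer is not a Tier II Scheme.
Under article 3: the offer is not made in connection with a takeover? yes; or Tier II Scheme (article 5)? no. So the offer is a Chargeable Placement.
Under article 7: the issuer has not published audited accounts for the preceding year? yes; or the securities carry no voting rights? yes; or the securities are to be admitted to a regulated market? yes. So the offer is a Covered Scheme.
Under article 8: Covered Scheme (article 7)? yes; and the issuer does not have its registered office in the jurisdiction? yes. So the offer is a Licensed Solicitation.
Under article 2: the offer is addressed solely to qualified investors? no; and the issuer does not have its registered office in the jurisdiction? yes. So the offer is not a Tier VI Placement.
Under article 1: the securities are non-transferable? no; or the offer is not underwritten? yes. So the offer is a Tier I Distribution.
Under article 6: Tier VI Placement (article 2)? no; and Tier I Distribution (article 1)? yes. So the offer is not a Controlled Solicitation.
Under article 4: Chargeable Placement (article 3)? yes; and Licensed Solicitation (article 8)? yes; and Controlled Solicitation (article 6)? no. So the offer is not a Class-S Transaction.

Controlled Solicitation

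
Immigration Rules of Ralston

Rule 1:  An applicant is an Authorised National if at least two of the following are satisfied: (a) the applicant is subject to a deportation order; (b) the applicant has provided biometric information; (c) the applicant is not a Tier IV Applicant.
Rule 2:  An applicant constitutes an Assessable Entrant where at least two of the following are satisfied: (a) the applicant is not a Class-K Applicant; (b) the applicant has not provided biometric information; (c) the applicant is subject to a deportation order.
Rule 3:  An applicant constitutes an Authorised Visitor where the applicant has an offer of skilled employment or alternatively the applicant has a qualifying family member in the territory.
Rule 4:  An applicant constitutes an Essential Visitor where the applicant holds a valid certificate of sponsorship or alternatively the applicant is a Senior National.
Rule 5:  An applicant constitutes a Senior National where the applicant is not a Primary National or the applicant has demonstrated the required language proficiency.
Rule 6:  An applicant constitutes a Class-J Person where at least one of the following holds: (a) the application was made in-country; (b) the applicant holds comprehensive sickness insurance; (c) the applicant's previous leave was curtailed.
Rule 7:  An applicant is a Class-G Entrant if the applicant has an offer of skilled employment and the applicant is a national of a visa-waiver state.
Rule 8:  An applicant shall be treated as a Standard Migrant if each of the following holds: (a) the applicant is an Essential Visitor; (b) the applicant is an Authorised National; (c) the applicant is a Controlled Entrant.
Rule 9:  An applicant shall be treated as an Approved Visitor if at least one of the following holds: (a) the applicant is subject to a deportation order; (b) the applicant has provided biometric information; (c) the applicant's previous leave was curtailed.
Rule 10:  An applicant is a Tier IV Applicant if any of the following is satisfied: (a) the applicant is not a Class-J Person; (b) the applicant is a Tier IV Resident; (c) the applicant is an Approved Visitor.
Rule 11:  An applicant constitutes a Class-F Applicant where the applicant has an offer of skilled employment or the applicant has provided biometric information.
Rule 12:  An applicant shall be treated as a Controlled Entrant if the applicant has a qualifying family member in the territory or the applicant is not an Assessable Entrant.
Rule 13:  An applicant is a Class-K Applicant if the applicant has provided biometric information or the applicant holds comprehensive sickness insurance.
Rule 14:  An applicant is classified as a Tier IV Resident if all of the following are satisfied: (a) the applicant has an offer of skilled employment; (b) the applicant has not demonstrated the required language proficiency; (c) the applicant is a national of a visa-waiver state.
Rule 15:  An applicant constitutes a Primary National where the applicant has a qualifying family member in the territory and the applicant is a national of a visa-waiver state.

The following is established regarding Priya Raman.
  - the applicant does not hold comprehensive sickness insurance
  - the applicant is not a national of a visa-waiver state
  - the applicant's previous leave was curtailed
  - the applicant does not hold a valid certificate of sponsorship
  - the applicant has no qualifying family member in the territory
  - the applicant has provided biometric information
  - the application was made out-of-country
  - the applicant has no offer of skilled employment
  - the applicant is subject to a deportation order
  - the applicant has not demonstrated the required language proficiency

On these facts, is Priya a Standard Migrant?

Yes

Under rule 15: the applicant has a qualifying family member in the territory? no; and the applicant is a national of a visa-waiver state? no. So the applicant is not a Primary National.
Under rule 5: not a Primary National (rule 15)? yes; or the applicant has demonstrated the required language proficiency? no. So the applicant is a Senior National.
Under rule 4: the applicant holds a valid certificate of sponsorship? no; or Senior National (rule 5)? yes. So the applicant is an Essential Visitor.
Under rule 6: the application was made in-country? no; or the applicant holds comprehensive sickness insurance? no; or the applicant's previous leave was curtailed? yes. So the applicant is a Class-J Person.
Under rule 14: the applicant has an offer of skilled employment? no; and the applicant has not demonstrated the required language proficiency? yes; and the applicant is a national of a visa-waiver state? no. So the applicant is not a Tier IV Resident.
Under rule 9: the applicant is subject to a deportation order? yes; or the applicant has provided biometric information? yes; or the applicant's previous leave was curtailed? yes. So the applicant is an Approved Visitor.
Under rule 10: not a Class-J Person (rule 6)? no; or Tier IV Resident (rule 14)? no; or Approved Visitor (rule 9)? yes. So the applicant is a Tier IV Applicant.
Under rule 1: the applicant is subject to a deportation order? yes; the applicant has provided biometric information? yes; not a Tier IV Applicant (rule 10)? no — 2 of 3 hold (need ≥2) → satisfied.
Under rule 13: the applicant has provided biometric information? yes; or the applicant holds comprehensive sickness insurance? no. So the applicant is a Class-K Applicant.
Under rule 2: not a Class-K Applicant (rule 13)? no; the applicant has not provided biometric information? no; the applicant is subject to a deportation order? yes — 1 of 3 hold (need ≥2) → not satisfied.
Under rule 12: the applicant has a qualifying family member in the territory? no; or not an Assessable Entrant (rule 2)? yes. So the applicant is a Controlled Entrant.
Under rule 8: Essential Visitor (rule 4)? yes; and Authorised National (rule 1)? yes; and Controlled Entrant (rule 12)? yes. So the applicant is a Standard Migrant.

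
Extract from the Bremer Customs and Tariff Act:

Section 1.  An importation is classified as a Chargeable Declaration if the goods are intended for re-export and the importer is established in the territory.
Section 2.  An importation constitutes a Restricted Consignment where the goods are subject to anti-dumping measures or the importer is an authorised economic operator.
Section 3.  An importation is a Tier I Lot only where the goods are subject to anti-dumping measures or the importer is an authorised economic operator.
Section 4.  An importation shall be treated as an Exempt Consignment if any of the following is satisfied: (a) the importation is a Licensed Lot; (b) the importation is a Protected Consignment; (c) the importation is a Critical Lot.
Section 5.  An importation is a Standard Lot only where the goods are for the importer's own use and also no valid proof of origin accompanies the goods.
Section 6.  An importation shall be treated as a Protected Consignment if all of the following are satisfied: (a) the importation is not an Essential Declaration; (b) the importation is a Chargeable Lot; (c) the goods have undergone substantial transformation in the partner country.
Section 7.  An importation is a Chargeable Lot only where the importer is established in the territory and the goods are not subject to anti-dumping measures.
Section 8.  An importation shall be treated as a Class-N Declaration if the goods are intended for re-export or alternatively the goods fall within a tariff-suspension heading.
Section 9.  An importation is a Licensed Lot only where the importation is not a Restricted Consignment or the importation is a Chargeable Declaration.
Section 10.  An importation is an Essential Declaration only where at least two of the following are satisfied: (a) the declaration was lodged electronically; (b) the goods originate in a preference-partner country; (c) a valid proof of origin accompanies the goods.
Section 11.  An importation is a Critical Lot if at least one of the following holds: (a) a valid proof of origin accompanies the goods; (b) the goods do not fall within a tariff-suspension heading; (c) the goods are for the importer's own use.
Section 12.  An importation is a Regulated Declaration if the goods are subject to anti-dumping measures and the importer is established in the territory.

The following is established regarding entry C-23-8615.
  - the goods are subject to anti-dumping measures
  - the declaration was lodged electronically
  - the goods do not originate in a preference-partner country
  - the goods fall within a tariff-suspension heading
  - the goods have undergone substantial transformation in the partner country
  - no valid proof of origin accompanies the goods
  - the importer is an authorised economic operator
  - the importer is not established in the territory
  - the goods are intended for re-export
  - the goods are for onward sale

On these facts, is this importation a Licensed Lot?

No

section 2 — Restricted Consignment: [the goods are subject to anti-dumping measures? yes] OR [the importer is an authorised economic operator? yes] → satisfied.
section 1 — Chargeable Declaration: [the goods are intended for re-export? yes] AND [the importer is established in the territory? no] → not satisfied.
section 9 — Licensed Lot: [not a Restricted Consignment (section 2)? no] OR [Chargeable Declaration (section 1)? no] → not satisfied.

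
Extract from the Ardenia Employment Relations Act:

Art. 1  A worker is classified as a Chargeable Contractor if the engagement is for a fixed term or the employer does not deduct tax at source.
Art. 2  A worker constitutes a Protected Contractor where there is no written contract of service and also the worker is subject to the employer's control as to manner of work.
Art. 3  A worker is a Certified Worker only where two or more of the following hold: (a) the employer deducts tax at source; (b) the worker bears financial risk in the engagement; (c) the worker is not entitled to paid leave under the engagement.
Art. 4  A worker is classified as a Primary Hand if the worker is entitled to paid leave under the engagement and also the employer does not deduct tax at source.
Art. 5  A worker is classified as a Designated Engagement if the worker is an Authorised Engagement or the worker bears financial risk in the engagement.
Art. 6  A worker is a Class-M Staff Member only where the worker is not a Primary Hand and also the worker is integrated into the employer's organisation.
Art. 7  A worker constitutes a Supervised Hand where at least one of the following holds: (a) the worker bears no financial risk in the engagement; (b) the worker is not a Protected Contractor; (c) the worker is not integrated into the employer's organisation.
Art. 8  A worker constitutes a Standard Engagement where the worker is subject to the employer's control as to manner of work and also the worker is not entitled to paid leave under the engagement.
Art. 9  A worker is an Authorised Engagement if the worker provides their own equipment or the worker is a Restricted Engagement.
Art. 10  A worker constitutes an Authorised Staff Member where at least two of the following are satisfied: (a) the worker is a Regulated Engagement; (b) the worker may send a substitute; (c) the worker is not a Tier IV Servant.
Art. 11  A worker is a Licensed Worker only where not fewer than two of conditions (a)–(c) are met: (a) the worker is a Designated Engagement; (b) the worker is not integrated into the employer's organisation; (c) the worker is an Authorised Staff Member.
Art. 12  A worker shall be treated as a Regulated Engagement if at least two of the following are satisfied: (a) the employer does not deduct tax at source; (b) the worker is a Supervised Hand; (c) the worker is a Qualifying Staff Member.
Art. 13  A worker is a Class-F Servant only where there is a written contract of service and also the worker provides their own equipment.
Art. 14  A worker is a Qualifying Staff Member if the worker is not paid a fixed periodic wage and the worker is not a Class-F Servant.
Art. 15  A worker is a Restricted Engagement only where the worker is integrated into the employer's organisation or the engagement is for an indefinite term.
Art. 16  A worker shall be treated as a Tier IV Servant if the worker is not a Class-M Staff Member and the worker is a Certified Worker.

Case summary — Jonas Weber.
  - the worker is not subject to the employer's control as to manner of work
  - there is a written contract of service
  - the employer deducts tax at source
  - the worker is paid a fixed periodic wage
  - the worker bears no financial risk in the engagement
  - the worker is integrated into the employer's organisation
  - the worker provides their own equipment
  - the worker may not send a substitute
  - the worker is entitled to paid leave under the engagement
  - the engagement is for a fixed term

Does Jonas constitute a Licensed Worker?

article 15 — Restricted Engagement: [the worker is integrated into the employer's organisation? yes] OR [the engagement is for an indefinite term? no] → satisfied.
article 9 — Authorised Engagement: [the worker provides their own equipment? yes] OR [Restricted Engagement (article 15)? yes] → satisfied.
article 5 — Designated Engagement: [Authorised Engagement (article 9)? yes] OR [the worker bears financial risk in the engagement? no] → satisfied.
article 2 — Protected Contractor: [there is no written contract of service? no] AND [the worker is subject to the employer's control as to manner of work? no] → not satisfied.
article 7 — Supervised Hand: [the worker bears no financial risk in the engagement? yes] OR [not a Protected Contractor (article 2)? yes] OR [the worker is not integrated into the employer's organisation? no] → satisfied.
article 13 — Class-F Servant: [there is a written contract of service? yes] AND [the worker provides their own equipment? yes] → satisfied.
article 14 — Qualifying Staff Member: [the worker is not paid a fixed periodic wage? no] AND [not a Class-F Servant (article 13)? no] → not satisfied.
article 12 — Regulated Engagement: the employer does not deduct tax at source? no; Supervised Hand (article 7)? yes; Qualifying Staff Member (article 14)? no — 1 of 3 hold (need ≥2) → not satisfied.
article 4 — Primary Hand: [the worker is entitled to paid leave under the engagement? yes] AND [the employer does not deduct tax at source? no] → not satisfied.
article 6 — Class-M Staff Member: [not a Primary Hand (article 4)? yes] AND [the worker is integrated into the employer's organisation? yes] → satisfied.
article 3 — Certified Worker: the employer deducts tax at source? yes; the worker bears financial risk in the engagement? no; the worker is not entitled to paid leave under the engagement? no — 1 of 3 hold (need ≥2) → not satisfied.
article 16 — Tier IV Servant: [not a Class-M Staff Member (article 6)? no] AND [Certified Worker (article 3)? no] → not satisfied.
article 10 — Authorised Staff Member: Regulated Engagement (article 12)? no; the worker may send a substitute? no; not a Tier IV Servant (article 16)? yes — 1 of 3 hold (need ≥2) → not satisfied.
article 11 — Licensed Worker: Designated Engagement (article 5)? yes; the worker is not integrated into the employer's organisation? no; Authorised Staff Member (article 10)? no — 1 of 3 hold (need ≥2) → not satisfied.

No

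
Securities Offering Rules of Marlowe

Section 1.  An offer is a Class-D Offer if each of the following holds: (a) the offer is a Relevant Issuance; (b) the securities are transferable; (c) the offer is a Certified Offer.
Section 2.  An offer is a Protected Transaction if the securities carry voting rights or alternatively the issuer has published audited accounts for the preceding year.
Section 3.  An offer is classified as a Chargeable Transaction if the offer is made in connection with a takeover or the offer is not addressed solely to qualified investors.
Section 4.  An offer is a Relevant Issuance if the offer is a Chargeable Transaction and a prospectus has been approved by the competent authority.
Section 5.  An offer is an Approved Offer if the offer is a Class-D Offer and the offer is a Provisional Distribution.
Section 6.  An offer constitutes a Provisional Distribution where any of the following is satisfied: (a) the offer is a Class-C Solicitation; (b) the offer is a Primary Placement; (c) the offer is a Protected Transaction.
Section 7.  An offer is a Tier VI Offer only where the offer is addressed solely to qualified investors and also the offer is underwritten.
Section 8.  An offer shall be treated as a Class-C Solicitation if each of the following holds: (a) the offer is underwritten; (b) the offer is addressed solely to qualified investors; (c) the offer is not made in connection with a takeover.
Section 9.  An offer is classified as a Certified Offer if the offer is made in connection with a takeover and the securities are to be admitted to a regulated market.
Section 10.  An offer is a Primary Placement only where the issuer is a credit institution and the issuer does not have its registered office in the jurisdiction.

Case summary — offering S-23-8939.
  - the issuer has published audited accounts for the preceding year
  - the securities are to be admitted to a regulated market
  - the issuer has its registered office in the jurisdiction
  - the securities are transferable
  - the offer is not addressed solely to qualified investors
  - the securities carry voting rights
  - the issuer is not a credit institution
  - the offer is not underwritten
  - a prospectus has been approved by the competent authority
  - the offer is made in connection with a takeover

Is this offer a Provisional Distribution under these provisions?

Under section 8: the offer is underwritten? no; and the offer is addressed solely to qualified investors? no; and the offer is not made in connection with a takeover? no. So the offer is not a Class-C Solicitation.
Under section 10: the issuer is a credit institution? no; and the issuer does not have its registered office in the jurisdiction? no. So the offer is not a Primary Placement.
Under section 2: the securities carry voting rights? yes; or the issuer has published audited accounts for the preceding year? yes. So the offer is a Protected Transaction.
Under section 6: Class-C Solicitation (section 8)? no; or Primary Placement (section 10)? no; or Protected Transaction (section 2)? yes. So the offer is a Provisional Distribution.

Yes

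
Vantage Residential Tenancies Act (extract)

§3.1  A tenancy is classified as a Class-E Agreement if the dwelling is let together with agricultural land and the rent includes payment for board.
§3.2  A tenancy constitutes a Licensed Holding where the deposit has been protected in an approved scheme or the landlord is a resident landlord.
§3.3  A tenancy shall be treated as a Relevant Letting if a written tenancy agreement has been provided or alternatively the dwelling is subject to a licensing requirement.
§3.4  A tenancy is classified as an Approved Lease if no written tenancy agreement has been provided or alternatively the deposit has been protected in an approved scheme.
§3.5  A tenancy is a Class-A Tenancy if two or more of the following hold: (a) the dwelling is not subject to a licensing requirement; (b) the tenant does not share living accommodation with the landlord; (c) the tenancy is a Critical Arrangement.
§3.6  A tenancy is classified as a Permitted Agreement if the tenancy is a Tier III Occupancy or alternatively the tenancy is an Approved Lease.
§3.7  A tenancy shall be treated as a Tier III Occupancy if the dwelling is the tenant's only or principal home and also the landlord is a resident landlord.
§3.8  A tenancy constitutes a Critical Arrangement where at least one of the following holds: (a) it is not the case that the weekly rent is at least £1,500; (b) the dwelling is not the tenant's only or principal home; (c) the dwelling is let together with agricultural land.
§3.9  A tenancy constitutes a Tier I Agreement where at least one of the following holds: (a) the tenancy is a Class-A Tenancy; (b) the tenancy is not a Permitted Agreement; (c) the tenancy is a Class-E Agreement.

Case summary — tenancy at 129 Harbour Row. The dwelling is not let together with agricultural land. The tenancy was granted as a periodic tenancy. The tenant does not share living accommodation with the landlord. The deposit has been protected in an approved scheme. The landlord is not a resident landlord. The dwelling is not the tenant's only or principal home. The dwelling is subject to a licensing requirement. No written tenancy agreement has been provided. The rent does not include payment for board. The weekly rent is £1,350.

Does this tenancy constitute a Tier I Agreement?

§3.8 — Critical Arrangement: [weekly rent: £1,350 ≥ £1,500? no, so negated condition yes] OR [the dwelling is not the tenant's only or principal home? yes] OR [the dwelling is let together with agricultural land? no] → satisfied.
§3.5 — Class-A Tenancy: the dwelling is not subject to a licensing requirement? no; the tenant does not share living accommodation with the landlord? yes; Critical Arrangement (§3.8)? yes — 2 of 3 hold (need ≥2) → satisfied.
§3.7 — Tier III Occupancy: [the dwelling is the tenant's only or principal home? no] AND [the landlord is a resident landlord? no] → not satisfied.
§3.4 — Approved Lease: [no written tenancy agreement has been provided? yes] OR [the deposit has been protected in an approved scheme? yes] → satisfied.
§3.6 — Permitted Agreement: [Tier III Occupancy (§3.7)? no] OR [Approved Lease (§3.4)? yes] → satisfied.
§3.1 — Class-E Agreement: [the dwelling is let together with agricultural land? no] AND [the rent includes payment for board? no] → not satisfied.
§3.9 — Tier I Agreement: [Class-A Tenancy (§3.5)? yes] OR [not a Permitted Agreement (§3.6)? no] OR [Class-E Agreement (§3.1)? no] → satisfied.

Yes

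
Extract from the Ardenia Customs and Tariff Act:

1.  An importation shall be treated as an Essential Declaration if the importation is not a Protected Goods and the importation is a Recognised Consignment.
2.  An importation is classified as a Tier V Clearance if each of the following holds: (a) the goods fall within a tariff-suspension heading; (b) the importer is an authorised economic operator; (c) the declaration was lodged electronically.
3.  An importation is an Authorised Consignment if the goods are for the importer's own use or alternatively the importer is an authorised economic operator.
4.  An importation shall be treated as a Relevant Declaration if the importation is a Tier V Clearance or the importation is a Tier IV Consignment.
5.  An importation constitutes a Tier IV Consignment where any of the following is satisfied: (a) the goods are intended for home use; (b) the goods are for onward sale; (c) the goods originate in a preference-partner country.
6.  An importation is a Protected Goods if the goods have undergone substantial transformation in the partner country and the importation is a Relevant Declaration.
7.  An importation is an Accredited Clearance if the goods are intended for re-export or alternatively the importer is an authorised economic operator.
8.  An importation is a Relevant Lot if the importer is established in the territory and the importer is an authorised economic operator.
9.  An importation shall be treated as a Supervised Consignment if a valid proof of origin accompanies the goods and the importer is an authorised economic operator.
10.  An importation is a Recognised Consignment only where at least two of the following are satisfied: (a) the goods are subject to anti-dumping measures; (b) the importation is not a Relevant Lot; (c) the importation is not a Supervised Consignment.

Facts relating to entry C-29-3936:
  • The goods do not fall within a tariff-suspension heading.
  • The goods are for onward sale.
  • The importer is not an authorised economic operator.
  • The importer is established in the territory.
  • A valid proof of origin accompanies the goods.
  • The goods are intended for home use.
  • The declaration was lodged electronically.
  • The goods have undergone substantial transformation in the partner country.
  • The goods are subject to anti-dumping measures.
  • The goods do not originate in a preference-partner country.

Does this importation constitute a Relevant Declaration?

Yes

paragraph 2 — Tier V Clearance: [the goods fall within a tariff-suspension heading? no] AND [the importer is an authorised economic operator? no] AND [the declaration was lodged electronically? yes] → not satisfied.
paragraph 5 — Tier IV Consignment: [the goods are intended for home use? yes] OR [the goods are for onward sale? yes] OR [the goods originate in a preference-partner country? no] → satisfied.
paragraph 4 — Relevant Declaration: [Tier V Clearance (paragraph 2)? no] OR [Tier IV Consignment (paragraph 5)? yes] → satisfied.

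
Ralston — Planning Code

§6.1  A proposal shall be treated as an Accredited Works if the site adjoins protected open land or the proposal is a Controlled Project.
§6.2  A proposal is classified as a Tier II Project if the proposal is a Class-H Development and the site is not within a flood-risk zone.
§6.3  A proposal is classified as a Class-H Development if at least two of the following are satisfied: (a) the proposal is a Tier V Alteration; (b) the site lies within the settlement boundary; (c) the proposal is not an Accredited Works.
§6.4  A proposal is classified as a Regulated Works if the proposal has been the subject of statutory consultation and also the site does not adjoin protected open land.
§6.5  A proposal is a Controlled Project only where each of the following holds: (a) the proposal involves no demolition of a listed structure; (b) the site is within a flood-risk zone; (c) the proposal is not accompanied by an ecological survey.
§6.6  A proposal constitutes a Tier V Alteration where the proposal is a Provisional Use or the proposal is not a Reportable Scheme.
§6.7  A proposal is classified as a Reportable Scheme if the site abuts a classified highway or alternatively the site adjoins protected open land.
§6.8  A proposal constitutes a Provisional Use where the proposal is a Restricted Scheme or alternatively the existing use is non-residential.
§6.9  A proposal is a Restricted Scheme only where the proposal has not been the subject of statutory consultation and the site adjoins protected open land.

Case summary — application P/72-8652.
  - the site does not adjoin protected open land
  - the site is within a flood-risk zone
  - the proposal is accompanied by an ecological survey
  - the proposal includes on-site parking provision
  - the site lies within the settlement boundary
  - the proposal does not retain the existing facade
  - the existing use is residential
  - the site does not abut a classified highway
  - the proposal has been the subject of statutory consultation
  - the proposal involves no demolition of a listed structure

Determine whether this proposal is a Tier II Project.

No

§6.9 — Restricted Scheme: [the proposal has not been the subject of statutory consultation? no] AND [the site adjoins protected open land? no] → not satisfied.
§6.8 — Provisional Use: [Restricted Scheme (§6.9)? no] OR [the existing use is non-residential? no] → not satisfied.
§6.7 — Reportable Scheme: [the site abuts a classified highway? no] OR [the site adjoins protected open land? no] → not satisfied.
§6.6 — Tier V Alteration: [Provisional Use (§6.8)? no] OR [not a Reportable Scheme (§6.7)? yes] → satisfied.
§6.5 — Controlled Project: [the proposal involves no demolition of a listed structure? yes] AND [the site is within a flood-risk zone? yes] AND [the proposal is not accompanied by an ecological survey? no] → not satisfied.
§6.1 — Accredited Works: [the site adjoins protected open land? no] OR [Controlled Project (§6.5)? no] → not satisfied.
§6.3 — Class-H Development: Tier V Alteration (§6.6)? yes; the site lies within the settlement boundary? yes; not an Accredited Works (§6.1)? yes — 3 of 3 hold (need ≥2) → satisfied.
§6.2 — Tier II Project: [Class-H Development (§6.3)? yes] AND [the site is not within a flood-risk zone? no] → not satisfied.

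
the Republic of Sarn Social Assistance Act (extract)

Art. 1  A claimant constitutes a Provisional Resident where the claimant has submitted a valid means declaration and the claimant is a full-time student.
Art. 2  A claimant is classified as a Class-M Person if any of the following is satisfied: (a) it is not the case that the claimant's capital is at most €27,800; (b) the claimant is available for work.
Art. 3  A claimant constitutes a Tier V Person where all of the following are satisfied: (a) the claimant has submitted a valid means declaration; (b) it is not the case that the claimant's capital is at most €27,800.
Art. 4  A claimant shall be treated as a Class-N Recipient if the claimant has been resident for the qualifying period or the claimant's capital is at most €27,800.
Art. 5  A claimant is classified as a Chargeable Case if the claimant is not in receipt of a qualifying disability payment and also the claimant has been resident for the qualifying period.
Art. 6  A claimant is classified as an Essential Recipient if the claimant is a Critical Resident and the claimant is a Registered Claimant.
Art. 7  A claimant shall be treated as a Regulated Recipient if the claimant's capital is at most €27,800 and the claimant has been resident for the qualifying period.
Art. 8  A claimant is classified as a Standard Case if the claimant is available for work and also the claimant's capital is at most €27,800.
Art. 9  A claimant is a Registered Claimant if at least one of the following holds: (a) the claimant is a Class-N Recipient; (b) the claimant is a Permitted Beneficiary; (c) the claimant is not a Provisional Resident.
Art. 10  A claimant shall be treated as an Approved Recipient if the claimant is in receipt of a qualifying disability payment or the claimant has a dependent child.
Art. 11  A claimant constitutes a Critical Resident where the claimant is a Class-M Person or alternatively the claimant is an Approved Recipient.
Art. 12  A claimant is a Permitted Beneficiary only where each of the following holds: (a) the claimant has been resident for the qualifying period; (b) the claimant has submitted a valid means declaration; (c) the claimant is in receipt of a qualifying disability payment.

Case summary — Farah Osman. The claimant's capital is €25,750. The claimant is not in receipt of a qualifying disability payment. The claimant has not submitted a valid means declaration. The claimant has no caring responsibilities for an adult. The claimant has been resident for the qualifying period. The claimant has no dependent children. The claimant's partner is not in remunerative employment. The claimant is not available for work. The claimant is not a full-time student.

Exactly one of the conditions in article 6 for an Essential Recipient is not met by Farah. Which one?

Critical Resident

Under article 2: claimant's capital: €25,750 ≤ €27,800? yes, so negated condition no; or the claimant is available for work? no. So the claimant is not a Class-M Person.
Under article 10: the claimant is in receipt of a qualifying disability payment? no; or the claimant has a dependent child? no. So the claimant is not an Approved Recipient.
Under article 11: Class-M Person (article 2)? no; or Approved Recipient (article 10)? no. So the claimant is not a Critical Resident.
Under article 4: the claimant has been resident for the qualifying period? yes; or claimant's capital: €25,750 ≤ €27,800? yes. So the claimant is a Class-N Recipient.
Under article 12: the claimant has been resident for the qualifying period? yes; and the claimant has submitted a valid means declaration? no; and the claimant is in receipt of a qualifying disability payment? no. So the claimant is not a Permitted Beneficiary.
Under article 1: the claimant has submitted a valid means declaration? no; and the claimant is a full-time student? no. So the claimant is not a Provisional Resident.
Under article 9: Class-N Recipient (article 4)? yes; or Permitted Beneficiary (article 12)? no; or not a Provisional Resident (article 1)? yes. So the claimant is a Registered Claimant.
Under article 6: Critical Resident (article 11)? no; and Registered Claimant (article 9)? yes. So the claimant is not an Essential Recipient.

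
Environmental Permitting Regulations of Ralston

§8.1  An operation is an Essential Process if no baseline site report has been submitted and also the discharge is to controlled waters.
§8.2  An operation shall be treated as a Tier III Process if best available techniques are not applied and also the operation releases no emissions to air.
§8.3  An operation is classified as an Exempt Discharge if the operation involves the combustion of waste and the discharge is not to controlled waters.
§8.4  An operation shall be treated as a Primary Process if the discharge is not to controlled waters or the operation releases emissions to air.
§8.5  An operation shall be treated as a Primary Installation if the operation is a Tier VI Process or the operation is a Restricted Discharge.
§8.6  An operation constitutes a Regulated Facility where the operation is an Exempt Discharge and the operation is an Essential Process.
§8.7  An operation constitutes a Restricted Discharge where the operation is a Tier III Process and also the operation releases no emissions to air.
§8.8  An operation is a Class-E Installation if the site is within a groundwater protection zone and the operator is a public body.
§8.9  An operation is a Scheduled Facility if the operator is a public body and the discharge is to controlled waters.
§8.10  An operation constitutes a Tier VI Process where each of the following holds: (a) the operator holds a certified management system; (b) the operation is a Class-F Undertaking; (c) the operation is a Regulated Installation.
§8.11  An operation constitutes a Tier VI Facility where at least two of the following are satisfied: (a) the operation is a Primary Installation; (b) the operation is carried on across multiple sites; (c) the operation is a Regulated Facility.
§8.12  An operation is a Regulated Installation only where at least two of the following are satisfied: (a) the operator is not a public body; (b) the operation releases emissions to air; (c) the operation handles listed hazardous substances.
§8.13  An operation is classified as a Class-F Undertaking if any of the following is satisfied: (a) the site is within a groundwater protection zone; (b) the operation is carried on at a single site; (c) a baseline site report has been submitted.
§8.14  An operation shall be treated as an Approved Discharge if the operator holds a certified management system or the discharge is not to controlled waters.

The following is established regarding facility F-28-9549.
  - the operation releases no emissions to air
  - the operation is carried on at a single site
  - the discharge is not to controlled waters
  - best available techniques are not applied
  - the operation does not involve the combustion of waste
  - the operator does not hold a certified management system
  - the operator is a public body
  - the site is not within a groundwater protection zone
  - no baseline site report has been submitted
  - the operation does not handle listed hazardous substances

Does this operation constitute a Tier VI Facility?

§8.13 — Class-F Undertaking: [the site is within a groundwater protection zone? no] OR [the operation is carried on at a single site? yes] OR [a baseline site report has been submitted? no] → satisfied.
§8.12 — Regulated Installation: the operator is not a public body? no; the operation releases emissions to air? no; the operation handles listed hazardous substances? no — 0 of 3 hold (need ≥2) → not satisfied.
§8.10 — Tier VI Process: [the operator holds a certified management system? no] AND [Class-F Undertaking (§8.13)? yes] AND [Regulated Installation (§8.12)? no] → not satisfied.
§8.2 — Tier III Process: [best available techniques are not applied? yes] AND [the operation releases no emissions to air? yes] → satisfied.
§8.7 — Restricted Discharge: [Tier III Process (§8.2)? yes] AND [the operation releases no emissions to air? yes] → satisfied.
§8.5 — Primary Installation: [Tier VI Process (§8.10)? no] OR [Restricted Discharge (§8.7)? yes] → satisfied.
§8.3 — Exempt Discharge: [the operation involves the combustion of waste? no] AND [the discharge is not to controlled waters? yes] → not satisfied.
§8.1 — Essential Process: [no baseline site report has been submitted? yes] AND [the discharge is to controlled waters? no] → not satisfied.
§8.6 — Regulated Facility: [Exempt Discharge (§8.3)? no] AND [Essential Process (§8.1)? no] → not satisfied.
§8.11 — Tier VI Facility: Primary Installation (§8.5)? yes; the operation is carried on across multiple sites? no; Regulated Facility (§8.6)? no — 1 of 3 hold (need ≥2) → not satisfied.

No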